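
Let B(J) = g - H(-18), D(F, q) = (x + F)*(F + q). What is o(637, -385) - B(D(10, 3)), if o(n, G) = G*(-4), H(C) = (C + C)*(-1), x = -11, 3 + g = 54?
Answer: 1525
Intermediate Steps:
g = 51 (g = -3 + 54 = 51)
H(C) = -2*C (H(C) = (2*C)*(-1) = -2*C)
o(n, G) = -4*G
D(F, q) = (-11 + F)*(F + q)
B(J) = 15 (B(J) = 51 - (-2)*(-18) = 51 - 1*36 = 51 - 36 = 15)
o(637, -385) - B(D(10, 3)) = -4*(-385) - 1*15 = 1540 - 15 = 1525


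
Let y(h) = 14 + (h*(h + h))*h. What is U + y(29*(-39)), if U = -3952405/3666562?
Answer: -10609058437578821/3666562 ≈ -2.8935e+9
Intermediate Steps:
y(h) = 14 + 2*h³ (y(h) = 14 + (h*(2*h))*h = 14 + (2*h²)*h = 14 + 2*h³)
U = -3952405/3666562 (U = -3952405*1/3666562 = -3952405/3666562 ≈ -1.0780)
U + y(29*(-39)) = -3952405/3666562 + (14 + 2*(29*(-39))³) = -3952405/3666562 + (14 + 2*(-1131)³) = -3952405/3666562 + (14 + 2*(-1446731091)) = -3952405/3666562 + (14 - 2893462182) = -3952405/3666562 - 2893462168 = -10609058437578821/3666562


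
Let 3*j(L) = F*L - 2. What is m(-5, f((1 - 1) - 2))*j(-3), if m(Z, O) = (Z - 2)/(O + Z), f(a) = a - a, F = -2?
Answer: 28/15 ≈ 1.8667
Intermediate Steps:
f(a) = 0
m(Z, O) = (-2 + Z)/(O + Z)
j(L) = -⅔ - 2*L/3 (j(L) = (-2*L - 2)/3 = (-2 - 2*L)/3 = -⅔ - 2*L/3)
m(-5, f((1 - 1) - 2))*j(-3) = ((-2 - 5)/(0 - 5))*(-⅔ - ⅔*(-3)) = (-7/(-5))*(-⅔ + 2) = -⅕*(-7)*(4/3) = (7/5)*(4/3) = 28/15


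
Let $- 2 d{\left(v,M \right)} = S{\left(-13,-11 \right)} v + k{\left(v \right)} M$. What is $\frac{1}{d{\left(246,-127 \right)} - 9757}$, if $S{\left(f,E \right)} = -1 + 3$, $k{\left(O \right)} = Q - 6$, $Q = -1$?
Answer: $- \frac{2}{20895} \approx -9.5717 \cdot 10^{-5}$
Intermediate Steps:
$k{\left(O \right)} = -7$ ($k{\left(O \right)} = -1 - 6 = -7$)
$S{\left(f,E \right)} = 2$
$d{\left(v,M \right)} = - v + \frac{7 M}{2}$ ($d{\left(v,M \right)} = - \frac{2 v - 7 M}{2} = - \frac{- 7 M + 2 v}{2} = - v + \frac{7 M}{2}$)
$\frac{1}{d{\left(246,-127 \right)} - 9757} = \frac{1}{\left(\left(-1\right) 246 + \frac{7}{2} \left(-127\right)\right) - 9757} = \frac{1}{\left(-246 - \frac{889}{2}\right) - 9757} = \frac{1}{- \frac{1381}{2} - 9757} = \frac{1}{- \frac{20895}{2}} = - \frac{2}{20895}$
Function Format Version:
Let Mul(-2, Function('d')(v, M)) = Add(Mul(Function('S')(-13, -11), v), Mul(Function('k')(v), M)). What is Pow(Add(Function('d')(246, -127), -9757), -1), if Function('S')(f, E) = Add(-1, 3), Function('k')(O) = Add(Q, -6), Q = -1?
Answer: Rational(-2, 20895) ≈ -9.5717e-5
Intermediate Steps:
Function('k')(O) = -7 (Function('k')(O) = Add(-1, -6) = -7)
Function('S')(f, E) = 2
Function('d')(v, M) = Add(Mul(-1, v), Mul(Rational(7, 2), M)) (Function('d')(v, M) = Mul(Rational(-1, 2), Add(Mul(2, v), Mul(-7, M))) = Mul(Rational(-1, 2), Add(Mul(-7, M), Mul(2, v))) = Add(Mul(-1, v), Mul(Rational(7, 2), M)))
Pow(Add(Function('d')(246, -127), -9757), -1) = Pow(Add(Add(Mul(-1, 246), Mul(Rational(7, 2), -127)), -9757), -1) = Pow(Add(Add(-246, Rational(-889, 2)), -9757), -1) = Pow(Add(Rational(-1381, 2), -9757), -1) = Pow(Rational(-20895, 2), -1) = Rational(-2, 20895)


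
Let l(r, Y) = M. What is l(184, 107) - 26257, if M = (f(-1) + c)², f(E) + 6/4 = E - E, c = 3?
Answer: -105019/4 ≈ -26255.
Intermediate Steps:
f(E) = -3/2 (f(E) = -3/2 + (E - E) = -3/2 + 0 = -3/2)
M = 9/4 (M = (-3/2 + 3)² = (3/2)² = 9/4 ≈ 2.2500)
l(r, Y) = 9/4
l(184, 107) - 26257 = 9/4 - 26257 = -105019/4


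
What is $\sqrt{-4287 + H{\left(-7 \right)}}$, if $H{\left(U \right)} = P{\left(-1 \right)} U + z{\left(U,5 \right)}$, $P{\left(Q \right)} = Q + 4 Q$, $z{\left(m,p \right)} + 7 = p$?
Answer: $i \sqrt{4254} \approx 65.223 i$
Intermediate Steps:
$z{\left(m,p \right)} = -7 + p$
$P{\left(Q \right)} = 5 Q$
$H{\left(U \right)} = -2 - 5 U$ ($H{\left(U \right)} = 5 \left(-1\right) U + \left(-7 + 5\right) = - 5 U - 2 = -2 - 5 U$)
$\sqrt{-4287 + H{\left(-7 \right)}} = \sqrt{-4287 - -33} = \sqrt{-4287 + \left(-2 + 35\right)} = \sqrt{-4287 + 33} = \sqrt{-4254} = i \sqrt{4254}$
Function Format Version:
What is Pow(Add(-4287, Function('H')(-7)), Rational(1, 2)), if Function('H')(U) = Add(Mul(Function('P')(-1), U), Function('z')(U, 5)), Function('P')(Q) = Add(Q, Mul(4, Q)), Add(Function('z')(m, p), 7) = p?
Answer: Mul(I, Pow(4254, Rational(1, 2))) ≈ Mul(65.223, I)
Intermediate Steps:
Function('z')(m, p) = Add(-7, p)
Function('P')(Q) = Mul(5, Q)
Function('H')(U) = Add(-2, Mul(-5, U)) (Function('H')(U) = Add(Mul(Mul(5, -1), U), Add(-7, 5)) = Add(Mul(-5, U), -2) = Add(-2, Mul(-5, U)))
Pow(Add(-4287, Function('H')(-7)), Rational(1, 2)) = Pow(Add(-4287, Add(-2, Mul(-5, -7))), Rational(1, 2)) = Pow(Add(-4287, Add(-2, 35)), Rational(1, 2)) = Pow(Add(-4287, 33), Rational(1, 2)) = Pow(-4254, Rational(1, 2)) = Mul(I, Pow(4254, Rational(1, 2)))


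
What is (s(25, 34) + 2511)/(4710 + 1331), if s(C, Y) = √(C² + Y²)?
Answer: 2511/6041 + √1781/6041 ≈ 0.42265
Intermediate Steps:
(s(25, 34) + 2511)/(4710 + 1331) = (√(25² + 34²) + 2511)/(4710 + 1331) = (√(625 + 1156) + 2511)/6041 = (√1781 + 2511)*(1/6041) = (2511 + √1781)*(1/6041) = 2511/6041 + √1781/6041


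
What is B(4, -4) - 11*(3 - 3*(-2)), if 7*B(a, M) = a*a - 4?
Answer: -681/7 ≈ -97.286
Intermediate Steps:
B(a, M) = -4/7 + a²/7 (B(a, M) = (a*a - 4)/7 = (a² - 4)/7 = (-4 + a²)/7 = -4/7 + a²/7)
B(4, -4) - 11*(3 - 3*(-2)) = (-4/7 + (⅐)*4²) - 11*(3 - 3*(-2)) = (-4/7 + (⅐)*16) - 11*(3 + 6) = (-4/7 + 16/7) - 11*9 = 12/7 - 99 = -681/7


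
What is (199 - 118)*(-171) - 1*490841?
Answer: -504692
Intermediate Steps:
(199 - 118)*(-171) - 1*490841 = 81*(-171) - 490841 = -13851 - 490841 = -504692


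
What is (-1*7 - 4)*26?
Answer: -286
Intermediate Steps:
(-1*7 - 4)*26 = (-7 - 4)*26 = -11*26 = -286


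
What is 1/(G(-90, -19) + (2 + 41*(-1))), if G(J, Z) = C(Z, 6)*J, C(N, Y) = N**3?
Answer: 1/617271 ≈ 1.6200e-6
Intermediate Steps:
G(J, Z) = J*Z**3 (G(J, Z) = Z**3*J = J*Z**3)
1/(G(-90, -19) + (2 + 41*(-1))) = 1/(-90*(-19)**3 + (2 + 41*(-1))) = 1/(-90*(-6859) + (2 - 41)) = 1/(617310 - 39) = 1/617271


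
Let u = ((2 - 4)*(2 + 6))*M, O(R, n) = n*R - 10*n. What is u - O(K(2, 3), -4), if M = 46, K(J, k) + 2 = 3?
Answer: -772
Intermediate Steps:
K(J, k) = 1 (K(J, k) = -2 + 3 = 1)
O(R, n) = -10*n + R*n (O(R, n) = R*n - 10*n = -10*n + R*n)
u = -736 (u = ((2 - 4)*(2 + 6))*46 = -2*8*46 = -16*46 = -736)
u - O(K(2, 3), -4) = -736 - (-4)*(-10 + 1) = -736 - (-4)*(-9) = -736 - 1*36 = -736 - 36 = -772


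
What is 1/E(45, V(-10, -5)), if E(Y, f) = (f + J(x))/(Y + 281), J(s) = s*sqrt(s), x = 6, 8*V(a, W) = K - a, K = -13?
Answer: 2608/4605 + 41728*sqrt(6)/4605 ≈ 22.762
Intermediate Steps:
V(a, W) = -13/8 - a/8 (V(a, W) = (-13 - a)/8 = -13/8 - a/8)
J(s) = s**(3/2)
E(Y, f) = (f + 6*sqrt(6))/(281 + Y) (E(Y, f) = (f + 6**(3/2))/(Y + 281) = (f + 6*sqrt(6))/(281 + Y))
1/E(45, V(-10, -5)) = 1/(((-13/8 - 1/8*(-10)) + 6*sqrt(6))/(281 + 45)) = 1/(((-13/8 + 5/4) + 6*sqrt(6))/326) = 1/((-3/8 + 6*sqrt(6))/326) = 1/(-3/2608 + 3*sqrt(6)/163)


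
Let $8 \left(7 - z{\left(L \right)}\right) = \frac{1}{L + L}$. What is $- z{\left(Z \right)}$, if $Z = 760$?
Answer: $- \frac{85119}{12160} \approx -6.9999$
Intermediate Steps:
$z{\left(L \right)} = 7 - \frac{1}{16 L}$ ($z{\left(L \right)} = 7 - \frac{1}{8 \left(L + L\right)} = 7 - \frac{1}{8 \cdot 2 L} = 7 - \frac{\frac{1}{2} \frac{1}{L}}{8} = 7 - \frac{1}{16 L}$)
$- z{\left(Z \right)} = - (7 - \frac{1}{16 \cdot 760}) = - (7 - \frac{1}{12160}) = \left(-1\right) \frac{85119}{12160} = - \frac{85119}{12160}$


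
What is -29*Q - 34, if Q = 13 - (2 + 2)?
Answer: -295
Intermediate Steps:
Q = 9 (Q = 13 - 1*4 = 13 - 4 = 9)
-29*Q - 34 = -29*9 - 34 = -261 - 34 = -295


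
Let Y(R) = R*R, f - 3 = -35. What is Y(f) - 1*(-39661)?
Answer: 40685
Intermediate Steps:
f = -32 (f = 3 - 35 = -32)
Y(R) = R**2
Y(f) - 1*(-39661) = (-32)**2 - 1*(-39661) = 1024 + 39661 = 40685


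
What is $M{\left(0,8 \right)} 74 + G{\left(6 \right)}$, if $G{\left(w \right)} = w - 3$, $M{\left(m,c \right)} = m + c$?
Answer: $595$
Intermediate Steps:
$M{\left(m,c \right)} = c + m$
$G{\left(w \right)} = -3 + w$
$M{\left(0,8 \right)} 74 + G{\left(6 \right)} = \left(8 + 0\right) 74 + \left(-3 + 6\right) = 8 \cdot 74 + 3 = 592 + 3 = 595$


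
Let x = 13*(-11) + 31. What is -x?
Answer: 112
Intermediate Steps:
x = -112 (x = -143 + 31 = -112)
-x = -1*(-112) = 112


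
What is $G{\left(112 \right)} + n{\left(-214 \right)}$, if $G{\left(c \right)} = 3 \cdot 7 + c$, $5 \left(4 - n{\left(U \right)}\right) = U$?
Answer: $\frac{899}{5} \approx 179.8$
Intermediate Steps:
$n{\left(U \right)} = 4 - \frac{U}{5}$
$G{\left(c \right)} = 21 + c$
$G{\left(112 \right)} + n{\left(-214 \right)} = \left(21 + 112\right) + \left(4 - - \frac{214}{5}\right) = 133 + \left(4 + \frac{214}{5}\right) = 133 + \frac{234}{5} = \frac{899}{5}$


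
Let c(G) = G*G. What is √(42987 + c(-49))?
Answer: 2*√11347 ≈ 213.04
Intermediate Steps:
c(G) = G²
√(42987 + c(-49)) = √(42987 + (-49)²) = √(42987 + 2401) = √45388 = 2*√11347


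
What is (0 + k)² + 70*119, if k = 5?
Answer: 8355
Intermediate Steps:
(0 + k)² + 70*119 = (0 + 5)² + 70*119 = 5² + 8330 = 25 + 8330 = 8355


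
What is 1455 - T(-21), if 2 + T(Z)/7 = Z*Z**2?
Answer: 66296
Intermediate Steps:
T(Z) = -14 + 7*Z**3 (T(Z) = -14 + 7*(Z*Z**2) = -14 + 7*Z**3)
1455 - T(-21) = 1455 - (-14 + 7*(-21)**3) = 1455 - (-14 + 7*(-9261)) = 1455 - (-14 - 64827) = 1455 - 1*(-64841) = 1455 + 64841 = 66296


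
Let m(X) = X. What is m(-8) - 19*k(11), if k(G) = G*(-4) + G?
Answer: 619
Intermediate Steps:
k(G) = -3*G (k(G) = -4*G + G = -3*G)
m(-8) - 19*k(11) = -8 - (-57)*11 = -8 - 19*(-33) = -8 + 627 = 619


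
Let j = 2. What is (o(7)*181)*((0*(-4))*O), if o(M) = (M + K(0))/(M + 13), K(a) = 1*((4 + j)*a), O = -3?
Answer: 0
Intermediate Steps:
K(a) = 6*a (K(a) = 1*((4 + 2)*a) = 1*(6*a) = 6*a)
o(M) = M/(13 + M) (o(M) = (M + 6*0)/(M + 13) = (M + 0)/(13 + M) = M/(13 + M))
(o(7)*181)*((0*(-4))*O) = ((7/(13 + 7))*181)*((0*(-4))*(-3)) = ((7/20)*181)*(0*(-3)) = ((7*(1/20))*181)*0 = ((7/20)*181)*0 = (1267/20)*0 = 0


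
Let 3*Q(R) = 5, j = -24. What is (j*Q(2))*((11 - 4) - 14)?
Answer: 280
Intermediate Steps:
Q(R) = 5/3 (Q(R) = (⅓)*5 = 5/3)
(j*Q(2))*((11 - 4) - 14) = (-24*5/3)*((11 - 4) - 14) = -40*(7 - 14) = -40*(-7) = 280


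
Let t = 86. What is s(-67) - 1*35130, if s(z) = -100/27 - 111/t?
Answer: -81583457/2322 ≈ -35135.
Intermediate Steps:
s(z) = -11597/2322 (s(z) = -100/27 - 111/86 = -11597/2322)
s(-67) - 1*35130 = -11597/2322 - 1*35130 = -11597/2322 - 35130 = -81583457/2322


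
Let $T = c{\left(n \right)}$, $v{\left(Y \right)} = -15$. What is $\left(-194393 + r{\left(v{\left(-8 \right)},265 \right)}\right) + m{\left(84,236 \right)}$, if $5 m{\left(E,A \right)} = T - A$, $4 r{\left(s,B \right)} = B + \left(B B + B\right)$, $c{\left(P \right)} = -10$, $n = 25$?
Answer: $- \frac{3535069}{20} \approx -1.7675 \cdot 10^{5}$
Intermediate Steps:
$T = -10$
$r{\left(s,B \right)} = \frac{B}{2} + \frac{B^{2}}{4}$ ($r{\left(s,B \right)} = \frac{B + \left(B B + B\right)}{4} = \frac{B + \left(B^{2} + B\right)}{4} = \frac{B + \left(B + B^{2}\right)}{4} = \frac{B^{2} + 2 B}{4} = \frac{B}{2} + \frac{B^{2}}{4}$)
$m{\left(E,A \right)} = -2 - \frac{A}{5}$ ($m{\left(E,A \right)} = \frac{-10 - A}{5} = -2 - \frac{A}{5}$)
$\left(-194393 + r{\left(v{\left(-8 \right)},265 \right)}\right) + m{\left(84,236 \right)} = \left(-194393 + \frac{1}{4} \cdot 265 \left(2 + 265\right)\right) - \frac{246}{5} = \left(-194393 + \frac{1}{4} \cdot 265 \cdot 267\right) - \frac{246}{5} = \left(-194393 + \frac{70755}{4}\right) - \frac{246}{5} = - \frac{706817}{4} - \frac{246}{5} = - \frac{3535069}{20}$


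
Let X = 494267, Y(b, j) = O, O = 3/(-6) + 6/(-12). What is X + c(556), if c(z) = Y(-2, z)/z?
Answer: 274812451/556 ≈ 4.9427e+5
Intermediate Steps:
O = -1 (O = 3*(-1/6) + 6*(-1/12) = -1/2 - 1/2 = -1)
Y(b, j) = -1
c(z) = -1/z
X + c(556) = 494267 - 1/556 = 274812451/556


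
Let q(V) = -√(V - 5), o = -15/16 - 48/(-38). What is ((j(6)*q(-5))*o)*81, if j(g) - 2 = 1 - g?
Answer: 24057*I*√10/304 ≈ 250.25*I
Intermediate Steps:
j(g) = 3 - g (j(g) = 2 + (1 - g) = 3 - g)
o = 99/304 (o = -15*1/16 - 48*(-1/38) = -15/16 + 24/19 = 99/304 ≈ 0.32566)
q(V) = -√(-5 + V)
((j(6)*q(-5))*o)*81 = (((3 - 1*6)*(-√(-5 - 5)))*(99/304))*81 = (((3 - 6)*(-√(-10)))*(99/304))*81 = (-(-3)*I*√10*(99/304))*81 = ((3*I*√10)*(99/304))*81 = (297*I*√10/304)*81 = 24057*I*√10/304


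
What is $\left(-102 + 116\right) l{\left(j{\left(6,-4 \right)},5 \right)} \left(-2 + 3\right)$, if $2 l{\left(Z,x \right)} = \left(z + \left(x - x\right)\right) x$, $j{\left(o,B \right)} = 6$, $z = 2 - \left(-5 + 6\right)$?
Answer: $35$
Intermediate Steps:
$z = 1$ ($z = 2 - 1 = 1$)
$l{\left(Z,x \right)} = \frac{x}{2}$ ($l{\left(Z,x \right)} = \frac{\left(1 + \left(x - x\right)\right) x}{2} = \frac{\left(1 + 0\right) x}{2} = \frac{1 x}{2} = \frac{x}{2}$)
$\left(-102 + 116\right) l{\left(j{\left(6,-4 \right)},5 \right)} \left(-2 + 3\right) = \left(-102 + 116\right) \frac{1}{2} \cdot 5 \left(-2 + 3\right) = 14 \cdot \frac{5}{2} \cdot 1 = 14 \cdot \frac{5}{2} = 35$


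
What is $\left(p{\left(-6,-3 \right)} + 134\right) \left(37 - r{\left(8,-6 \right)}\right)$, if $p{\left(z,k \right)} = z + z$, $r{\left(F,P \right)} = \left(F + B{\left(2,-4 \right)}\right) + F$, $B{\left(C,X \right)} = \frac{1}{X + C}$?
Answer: $2623$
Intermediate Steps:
$B{\left(C,X \right)} = \frac{1}{C + X}$
$r{\left(F,P \right)} = - \frac{1}{2} + 2 F$ ($r{\left(F,P \right)} = \left(F + \frac{1}{2 - 4}\right) + F = \left(F + \frac{1}{-2}\right) + F = \left(F - \frac{1}{2}\right) + F = \left(- \frac{1}{2} + F\right) + F = - \frac{1}{2} + 2 F$)
$p{\left(z,k \right)} = 2 z$
$\left(p{\left(-6,-3 \right)} + 134\right) \left(37 - r{\left(8,-6 \right)}\right) = \left(2 \left(-6\right) + 134\right) \left(37 - \left(- \frac{1}{2} + 2 \cdot 8\right)\right) = \left(-12 + 134\right) \left(37 - \left(- \frac{1}{2} + 16\right)\right) = 122 \left(37 - \frac{31}{2}\right) = 122 \cdot \frac{43}{2} = 2623$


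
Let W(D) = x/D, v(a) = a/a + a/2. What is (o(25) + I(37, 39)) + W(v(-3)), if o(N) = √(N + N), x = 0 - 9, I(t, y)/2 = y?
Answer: 96 + 5*√2 ≈ 103.07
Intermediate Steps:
I(t, y) = 2*y
x = -9
v(a) = 1 + a/2 (v(a) = 1 + a*(½) = 1 + a/2)
o(N) = √2*√N (o(N) = √(2*N) = √2*√N)
W(D) = -9/D
(o(25) + I(37, 39)) + W(v(-3)) = (√2*√25 + 2*39) - 9/(1 + (½)*(-3)) = (√2*5 + 78) - 9/(1 - 3/2) = (5*√2 + 78) - 9/(-½) = (78 + 5*√2) - 9*(-2) = (78 + 5*√2) + 18 = 96 + 5*√2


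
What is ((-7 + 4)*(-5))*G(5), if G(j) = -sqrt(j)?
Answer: -15*sqrt(5) ≈ -33.541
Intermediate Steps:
((-7 + 4)*(-5))*G(5) = ((-7 + 4)*(-5))*(-sqrt(5)) = (-3*(-5))*(-sqrt(5)) = 15*(-sqrt(5)) = -15*sqrt(5)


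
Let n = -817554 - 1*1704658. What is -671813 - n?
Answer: 1850399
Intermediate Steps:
n = -2522212 (n = -817554 - 1704658 = -2522212)
-671813 - n = -671813 - 1*(-2522212) = -671813 + 2522212 = 1850399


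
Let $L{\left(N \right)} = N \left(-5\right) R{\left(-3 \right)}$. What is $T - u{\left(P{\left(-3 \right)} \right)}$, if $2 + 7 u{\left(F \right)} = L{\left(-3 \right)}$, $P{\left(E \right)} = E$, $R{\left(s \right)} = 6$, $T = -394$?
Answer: $- \frac{2846}{7} \approx -406.57$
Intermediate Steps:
$L{\left(N \right)} = - 30 N$ ($L{\left(N \right)} = N \left(-5\right) 6 = - 5 N 6 = - 30 N$)
$u{\left(F \right)} = \frac{88}{7}$ ($u{\left(F \right)} = - \frac{2}{7} + \frac{\left(-30\right) \left(-3\right)}{7} = - \frac{2}{7} + \frac{1}{7} \cdot 90 = - \frac{2}{7} + \frac{90}{7} = \frac{88}{7}$)
$T - u{\left(P{\left(-3 \right)} \right)} = -394 - \frac{88}{7} = - \frac{2846}{7}$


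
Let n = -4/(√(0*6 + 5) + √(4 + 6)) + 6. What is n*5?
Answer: 30 - 4*√10 + 4*√5 ≈ 26.295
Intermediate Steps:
n = 6 - 4/(√5 + √10) (n = -4/(√(0 + 5) + √10) + 6 = -4/(√5 + √10) + 6 = 6 - 4/(√5 + √10) ≈ 5.2590)
n*5 = (6 - 4*√10/5 + 4*√5/5)*5 = 30 - 4*√10 + 4*√5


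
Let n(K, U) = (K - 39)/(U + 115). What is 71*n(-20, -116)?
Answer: 4189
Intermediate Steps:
n(K, U) = (-39 + K)/(115 + U)
71*n(-20, -116) = 71*((-39 - 20)/(115 - 116)) = 71*(-59/(-1)) = 71*(-1*(-59)) = 71*59 = 4189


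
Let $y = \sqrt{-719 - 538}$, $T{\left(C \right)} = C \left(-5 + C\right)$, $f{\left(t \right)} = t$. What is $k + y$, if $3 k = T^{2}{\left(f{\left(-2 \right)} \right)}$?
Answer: $\frac{196}{3} + i \sqrt{1257} \approx 65.333 + 35.454 i$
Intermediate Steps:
$y = i \sqrt{1257}$ ($y = \sqrt{-1257} = i \sqrt{1257} \approx 35.454 i$)
$k = \frac{196}{3}$ ($k = \frac{\left(- 2 \left(-5 - 2\right)\right)^{2}}{3} = \frac{\left(\left(-2\right) \left(-7\right)\right)^{2}}{3} = \frac{14^{2}}{3} = \frac{1}{3} \cdot 196 = \frac{196}{3} \approx 65.333$)
$k + y = \frac{196}{3} + i \sqrt{1257}$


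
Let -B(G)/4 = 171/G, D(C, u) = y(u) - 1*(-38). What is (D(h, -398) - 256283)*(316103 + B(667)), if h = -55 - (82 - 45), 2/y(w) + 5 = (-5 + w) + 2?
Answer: -10967420342541512/135401 ≈ -8.1000e+10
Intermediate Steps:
y(w) = 2/(-8 + w) (y(w) = 2/(-5 + ((-5 + w) + 2)) = 2/(-5 + (-3 + w)) = 2/(-8 + w))
h = -92 (h = -55 - 1*37 = -55 - 37 = -92)
D(C, u) = 38 + 2/(-8 + u) (D(C, u) = 2/(-8 + u) - 1*(-38) = 2/(-8 + u) + 38 = 38 + 2/(-8 + u))
B(G) = -684/G
(D(h, -398) - 256283)*(316103 + B(667)) = (2*(-151 + 19*(-398))/(-8 - 398) - 256283)*(316103 - 684/667) = (2*(-151 - 7562)/(-406) - 256283)*(316103 - 684*1/667) = (2*(-1/406)*(-7713) - 256283)*(316103 - 684/667) = (7713/203 - 256283)*(210840017/667) = -52017736/203*210840017/667 = -10967420342541512/135401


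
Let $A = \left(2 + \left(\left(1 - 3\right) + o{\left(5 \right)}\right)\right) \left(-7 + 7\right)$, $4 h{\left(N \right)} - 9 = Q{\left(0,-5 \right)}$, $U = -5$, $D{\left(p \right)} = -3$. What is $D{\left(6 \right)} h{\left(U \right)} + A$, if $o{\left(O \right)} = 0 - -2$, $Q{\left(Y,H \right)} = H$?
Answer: $-3$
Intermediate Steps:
$o{\left(O \right)} = 2$ ($o{\left(O \right)} = 0 + 2 = 2$)
$h{\left(N \right)} = 1$ ($h{\left(N \right)} = \frac{9}{4} + \frac{1}{4} \left(-5\right) = \frac{9}{4} - \frac{5}{4} = 1$)
$A = 0$ ($A = \left(2 + \left(\left(1 - 3\right) + 2\right)\right) \left(-7 + 7\right) = \left(2 + \left(-2 + 2\right)\right) 0 = \left(2 + 0\right) 0 = 2 \cdot 0 = 0$)
$D{\left(6 \right)} h{\left(U \right)} + A = \left(-3\right) 1 + 0 = -3 + 0 = -3$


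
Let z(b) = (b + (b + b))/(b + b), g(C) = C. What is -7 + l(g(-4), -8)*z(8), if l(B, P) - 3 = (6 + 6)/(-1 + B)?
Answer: -61/10 ≈ -6.1000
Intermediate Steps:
l(B, P) = 3 + 12/(-1 + B) (l(B, P) = 3 + (6 + 6)/(-1 + B) = 3 + 12/(-1 + B))
z(b) = 3/2 (z(b) = (b + 2*b)/((2*b)) = (3*b)*(1/(2*b)) = 3/2)
-7 + l(g(-4), -8)*z(8) = -7 + (3*(3 - 4)/(-1 - 4))*(3/2) = -7 + (3*(-1)/(-5))*(3/2) = -7 + (3*(-1/5)*(-1))*(3/2) = -7 + (3/5)*(3/2) = -7 + 9/10 = -61/10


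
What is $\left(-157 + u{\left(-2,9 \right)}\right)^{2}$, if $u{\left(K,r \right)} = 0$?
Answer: $24649$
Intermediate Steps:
$\left(-157 + u{\left(-2,9 \right)}\right)^{2} = \left(-157 + 0\right)^{2} = \left(-157\right)^{2} = 24649$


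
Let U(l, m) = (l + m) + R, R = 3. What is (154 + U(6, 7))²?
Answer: 28900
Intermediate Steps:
U(l, m) = 3 + l + m (U(l, m) = (l + m) + 3 = 3 + l + m)
(154 + U(6, 7))² = (154 + (3 + 6 + 7))² = (154 + 16)² = 170² = 28900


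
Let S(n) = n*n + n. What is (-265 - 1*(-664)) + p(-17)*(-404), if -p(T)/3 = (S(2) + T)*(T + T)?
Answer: 453687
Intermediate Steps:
S(n) = n + n² (S(n) = n² + n = n + n²)
p(T) = -6*T*(6 + T) (p(T) = -3*(2*(1 + 2) + T)*(T + T) = -3*(2*3 + T)*2*T = -3*(6 + T)*2*T = -6*T*(6 + T))
(-265 - 1*(-664)) + p(-17)*(-404) = (-265 - 1*(-664)) - 6*(-17)*(6 - 17)*(-404) = (-265 + 664) - 6*(-17)*(-11)*(-404) = 399 - 1122*(-404) = 399 + 453288 = 453687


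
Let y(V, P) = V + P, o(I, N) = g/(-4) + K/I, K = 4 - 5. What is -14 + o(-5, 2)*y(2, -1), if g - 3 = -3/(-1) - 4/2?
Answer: -74/5 ≈ -14.800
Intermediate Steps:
g = 4 (g = 3 + (-3/(-1) - 4/2) = 3 + (-3*(-1) - 4*½) = 3 + (3 - 2) = 3 + 1 = 4)
K = -1
o(I, N) = -1 - 1/I (o(I, N) = 4/(-4) - 1/I = 4*(-¼) - 1/I = -1 - 1/I)
y(V, P) = P + V
-14 + o(-5, 2)*y(2, -1) = -14 + ((-1 - 1*(-5))/(-5))*(-1 + 2) = -14 - (-1 + 5)/5*1 = -14 - ⅕*4*1 = -14 - ⅘*1 = -14 - ⅘ = -74/5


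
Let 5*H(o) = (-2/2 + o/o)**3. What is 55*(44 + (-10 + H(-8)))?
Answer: 1870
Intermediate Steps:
H(o) = 0 (H(o) = (-2/2 + o/o)**3/5 = (-2*1/2 + 1)**3/5 = (-1 + 1)**3/5 = (1/5)*0**3 = (1/5)*0 = 0)
55*(44 + (-10 + H(-8))) = 55*(44 + (-10 + 0)) = 55*(44 - 10) = 55*34 = 1870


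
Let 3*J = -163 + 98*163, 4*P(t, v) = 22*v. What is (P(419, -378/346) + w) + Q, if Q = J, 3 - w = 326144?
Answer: -333069989/1038 ≈ -3.2088e+5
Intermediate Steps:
P(t, v) = 11*v/2 (P(t, v) = (22*v)/4 = 11*v/2)
w = -326141 (w = 3 - 1*326144 = 3 - 326144 = -326141)
J = 15811/3 (J = (-163 + 98*163)/3 = (-163 + 15974)/3 = (⅓)*15811 = 15811/3 ≈ 5270.3)
Q = 15811/3 ≈ 5270.3
(P(419, -378/346) + w) + Q = (11*(-378/346)/2 - 326141) + 15811/3 = (11*(-378*1/346)/2 - 326141) + 15811/3 = ((11/2)*(-189/173) - 326141) + 15811/3 = (-2079/346 - 326141) + 15811/3 = -112846865/346 + 15811/3 = -333069989/1038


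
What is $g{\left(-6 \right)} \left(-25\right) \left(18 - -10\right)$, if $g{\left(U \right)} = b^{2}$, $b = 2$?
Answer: $-2800$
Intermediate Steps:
$g{\left(U \right)} = 4$ ($g{\left(U \right)} = 2^{2} = 4$)
$g{\left(-6 \right)} \left(-25\right) \left(18 - -10\right) = 4 \left(-25\right) \left(18 - -10\right) = - 100 \left(18 + 10\right) = \left(-100\right) 28 = -2800$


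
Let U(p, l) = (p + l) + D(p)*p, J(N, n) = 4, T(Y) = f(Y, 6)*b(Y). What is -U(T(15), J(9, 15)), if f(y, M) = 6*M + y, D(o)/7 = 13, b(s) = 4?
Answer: -18772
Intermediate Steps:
D(o) = 91 (D(o) = 7*13 = 91)
f(y, M) = y + 6*M
T(Y) = 144 + 4*Y (T(Y) = (Y + 6*6)*4 = (Y + 36)*4 = (36 + Y)*4 = 144 + 4*Y)
U(p, l) = l + 92*p (U(p, l) = (p + l) + 91*p = (l + p) + 91*p = l + 92*p)
-U(T(15), J(9, 15)) = -(4 + 92*(144 + 4*15)) = -(4 + 92*(144 + 60)) = -(4 + 92*204) = -(4 + 18768) = -1*18772 = -18772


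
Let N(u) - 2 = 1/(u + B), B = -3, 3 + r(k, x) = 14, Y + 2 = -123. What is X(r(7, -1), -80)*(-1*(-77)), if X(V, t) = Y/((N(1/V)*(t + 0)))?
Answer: 3850/53 ≈ 72.641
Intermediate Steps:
Y = -125 (Y = -2 - 123 = -125)
r(k, x) = 11 (r(k, x) = -3 + 14 = 11)
N(u) = 2 + 1/(-3 + u) (N(u) = 2 + 1/(u - 3) = 2 + 1/(-3 + u))
X(V, t) = -125*(-3 + 1/V)/(t*(-5 + 2/V)) (X(V, t) = -125*(-3 + 1/V)/((-5 + 2*(1/V))*(t + 0)) = -125*(-3 + 1/V)/(t*(-5 + 2/V)))
X(r(7, -1), -80)*(-1*(-77)) = (125*(1 - 3*11)/(-80*(-2 + 5*11)))*(-1*(-77)) = (125*(-1/80)*(1 - 33)/(-2 + 55))*77 = (125*(-1/80)*(-32)/53)*77 = (125*(-1/80)*(1/53)*(-32))*77 = (50/53)*77 = 3850/53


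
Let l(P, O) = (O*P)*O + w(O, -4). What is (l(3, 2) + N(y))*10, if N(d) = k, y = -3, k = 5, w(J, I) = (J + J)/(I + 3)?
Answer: 130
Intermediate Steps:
w(J, I) = 2*J/(3 + I) (w(J, I) = (2*J)/(3 + I) = 2*J/(3 + I))
N(d) = 5
l(P, O) = -2*O + P*O² (l(P, O) = (O*P)*O + 2*O/(3 - 4) = P*O² + 2*O/(-1) = P*O² + 2*O*(-1) = P*O² - 2*O = -2*O + P*O²)
(l(3, 2) + N(y))*10 = (2*(-2 + 2*3) + 5)*10 = (2*(-2 + 6) + 5)*10 = (2*4 + 5)*10 = (8 + 5)*10 = 13*10 = 130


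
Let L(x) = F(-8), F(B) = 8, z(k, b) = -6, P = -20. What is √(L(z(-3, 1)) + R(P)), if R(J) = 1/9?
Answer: √73/3 ≈ 2.8480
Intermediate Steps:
L(x) = 8
R(J) = ⅑
√(L(z(-3, 1)) + R(P)) = √(8 + ⅑) = √(73/9) = √73/3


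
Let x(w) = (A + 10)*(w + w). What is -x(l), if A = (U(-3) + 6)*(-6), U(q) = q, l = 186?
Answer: 2976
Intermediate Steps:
A = -18 (A = (-3 + 6)*(-6) = 3*(-6) = -18)
x(w) = -16*w (x(w) = (-18 + 10)*(w + w) = -16*w)
-x(l) = -(-16)*186 = -1*(-2976) = 2976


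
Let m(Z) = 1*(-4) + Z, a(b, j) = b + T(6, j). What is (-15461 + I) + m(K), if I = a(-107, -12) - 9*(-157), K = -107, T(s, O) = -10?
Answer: -14276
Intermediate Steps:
a(b, j) = -10 + b (a(b, j) = b - 10 = -10 + b)
m(Z) = -4 + Z
I = 1296 (I = (-10 - 107) - 9*(-157) = -117 - 1*(-1413) = -117 + 1413 = 1296)
(-15461 + I) + m(K) = (-15461 + 1296) + (-4 - 107) = -14165 - 111 = -14276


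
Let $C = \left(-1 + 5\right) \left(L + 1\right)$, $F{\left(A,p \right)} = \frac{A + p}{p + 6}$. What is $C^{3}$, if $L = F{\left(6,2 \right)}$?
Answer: $512$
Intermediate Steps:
$F{\left(A,p \right)} = \frac{A + p}{6 + p}$
$L = 1$ ($L = \frac{6 + 2}{6 + 2} = \frac{1}{8} \cdot 8 = 1$)
$C = 8$ ($C = \left(-1 + 5\right) \left(1 + 1\right) = 4 \cdot 2 = 8$)
$C^{3} = 8^{3} = 512$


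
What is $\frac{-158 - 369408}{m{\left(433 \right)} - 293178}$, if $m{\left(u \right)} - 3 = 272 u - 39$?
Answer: $\frac{184783}{87719} \approx 2.1065$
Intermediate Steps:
$m{\left(u \right)} = -36 + 272 u$ ($m{\left(u \right)} = 3 + \left(272 u - 39\right) = 3 + \left(-39 + 272 u\right) = -36 + 272 u$)
$\frac{-158 - 369408}{m{\left(433 \right)} - 293178} = \frac{-158 - 369408}{\left(-36 + 272 \cdot 433\right) - 293178} = - \frac{369566}{\left(-36 + 117776\right) - 293178} = - \frac{369566}{117740 - 293178} = - \frac{369566}{-175438} = \left(-369566\right) \left(- \frac{1}{175438}\right) = \frac{184783}{87719}$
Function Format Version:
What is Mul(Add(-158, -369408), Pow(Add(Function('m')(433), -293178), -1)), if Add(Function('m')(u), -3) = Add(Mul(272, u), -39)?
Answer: Rational(184783, 87719) ≈ 2.1065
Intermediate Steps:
Function('m')(u) = Add(-36, Mul(272, u)) (Function('m')(u) = Add(3, Add(Mul(272, u), -39)) = Add(3, Add(-39, Mul(272, u))) = Add(-36, Mul(272, u)))
Mul(Add(-158, -369408), Pow(Add(Function('m')(433), -293178), -1)) = Mul(Add(-158, -369408), Pow(Add(Add(-36, Mul(272, 433)), -293178), -1)) = Mul(-369566, Pow(Add(Add(-36, 117776), -293178), -1)) = Mul(-369566, Pow(Add(117740, -293178), -1)) = Mul(-369566, Pow(-175438, -1)) = Mul(-369566, Rational(-1, 175438)) = Rational(184783, 87719)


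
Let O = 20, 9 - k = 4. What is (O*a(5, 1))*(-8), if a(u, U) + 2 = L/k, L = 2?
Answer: 256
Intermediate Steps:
k = 5 (k = 9 - 1*4 = 9 - 4 = 5)
a(u, U) = -8/5 (a(u, U) = -2 + 2/5 = -8/5)
(O*a(5, 1))*(-8) = (20*(-8/5))*(-8) = -32*(-8) = 256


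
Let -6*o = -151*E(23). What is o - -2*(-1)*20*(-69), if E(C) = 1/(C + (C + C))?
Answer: 1142791/414 ≈ 2760.4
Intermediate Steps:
E(C) = 1/(3*C) (E(C) = 1/(C + 2*C) = 1/(3*C))
o = 151/414 (o = -(-151)*(⅓)/23/6 = -(-151)*(⅓)*(1/23)/6 = -(-151)/(6*69) = -⅙*(-151/69) = 151/414 ≈ 0.36473)
o - -2*(-1)*20*(-69) = 151/414 - -2*(-1)*20*(-69) = 151/414 - 2*20*(-69) = 151/414 - 40*(-69) = 151/414 - 1*(-2760) = 151/414 + 2760 = 1142791/414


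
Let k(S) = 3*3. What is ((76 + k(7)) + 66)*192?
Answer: 28992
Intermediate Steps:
k(S) = 9
((76 + k(7)) + 66)*192 = ((76 + 9) + 66)*192 = (85 + 66)*192 = 151*192 = 28992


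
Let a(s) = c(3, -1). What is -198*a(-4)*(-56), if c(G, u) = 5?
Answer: 55440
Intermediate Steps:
a(s) = 5
-198*a(-4)*(-56) = -198*5*(-56) = -990*(-56) = 55440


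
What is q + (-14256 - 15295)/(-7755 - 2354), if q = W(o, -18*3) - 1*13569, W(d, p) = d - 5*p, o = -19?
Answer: -134602111/10109 ≈ -13315.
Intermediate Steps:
q = -13318 (q = (-19 - (-90)*3) - 1*13569 = (-19 - 5*(-54)) - 13569 = (-19 + 270) - 13569 = 251 - 13569 = -13318)
q + (-14256 - 15295)/(-7755 - 2354) = -13318 + (-14256 - 15295)/(-7755 - 2354) = -13318 - 29551/(-10109) = -13318 - 29551*(-1/10109) = -13318 + 29551/10109 = -134602111/10109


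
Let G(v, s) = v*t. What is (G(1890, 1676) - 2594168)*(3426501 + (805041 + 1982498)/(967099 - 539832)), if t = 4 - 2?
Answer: -3792415043925578728/427267 ≈ -8.8760e+12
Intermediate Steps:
t = 2
G(v, s) = 2*v (G(v, s) = v*2 = 2*v)
(G(1890, 1676) - 2594168)*(3426501 + (805041 + 1982498)/(967099 - 539832)) = (2*1890 - 2594168)*(3426501 + (805041 + 1982498)/(967099 - 539832)) = (3780 - 2594168)*(3426501 + 2787539/427267) = -2590388*(3426501 + 2787539*(1/427267)) = -2590388*(3426501 + 2787539/427267) = -2590388*1464033590306/427267 = -3792415043925578728/427267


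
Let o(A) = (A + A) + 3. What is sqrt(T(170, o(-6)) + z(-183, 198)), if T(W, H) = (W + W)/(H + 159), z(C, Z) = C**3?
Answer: I*sqrt(1378909065)/15 ≈ 2475.6*I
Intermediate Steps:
o(A) = 3 + 2*A (o(A) = 2*A + 3 = 3 + 2*A)
T(W, H) = 2*W/(159 + H) (T(W, H) = (2*W)/(159 + H) = 2*W/(159 + H))
sqrt(T(170, o(-6)) + z(-183, 198)) = sqrt(2*170/(159 + (3 + 2*(-6))) + (-183)**3) = sqrt(2*170/(159 + (3 - 12)) - 6128487) = sqrt(2*170/(159 - 9) - 6128487) = sqrt(2*170/150 - 6128487) = sqrt(2*170*(1/150) - 6128487) = sqrt(34/15 - 6128487) = sqrt(-91927271/15) = I*sqrt(1378909065)/15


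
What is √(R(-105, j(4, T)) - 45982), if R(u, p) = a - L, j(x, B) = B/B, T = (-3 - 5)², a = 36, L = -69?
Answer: I*√45877 ≈ 214.19*I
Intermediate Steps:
T = 64 (T = (-8)² = 64)
j(x, B) = 1
R(u, p) = 105 (R(u, p) = 36 - 1*(-69) = 36 + 69 = 105)
√(R(-105, j(4, T)) - 45982) = √(105 - 45982) = √(-45877) = I*√45877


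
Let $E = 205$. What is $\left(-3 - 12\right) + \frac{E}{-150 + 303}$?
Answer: $- \frac{2090}{153} \approx -13.66$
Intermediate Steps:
$\left(-3 - 12\right) + \frac{E}{-150 + 303} = \left(-3 - 12\right) + \frac{205}{-150 + 303} = \left(-3 - 12\right) + \frac{205}{153} = -15 + 205 \cdot \frac{1}{153} = -15 + \frac{205}{153} = - \frac{2090}{153}$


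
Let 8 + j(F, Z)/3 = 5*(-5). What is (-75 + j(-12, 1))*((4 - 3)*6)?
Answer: -1044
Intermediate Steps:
j(F, Z) = -99 (j(F, Z) = -24 + 3*(5*(-5)) = -24 + 3*(-25) = -24 - 75 = -99)
(-75 + j(-12, 1))*((4 - 3)*6) = (-75 - 99)*((4 - 3)*6) = -174*6 = -1044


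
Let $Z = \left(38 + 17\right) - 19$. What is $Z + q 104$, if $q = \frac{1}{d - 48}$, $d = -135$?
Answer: $\frac{6484}{183} \approx 35.432$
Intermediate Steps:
$q = - \frac{1}{183}$ ($q = \frac{1}{-135 - 48} = \frac{1}{-183} = - \frac{1}{183} \approx -0.0054645$)
$Z = 36$ ($Z = 55 - 19 = 36$)
$Z + q 104 = 36 - \frac{104}{183} = \frac{6484}{183}$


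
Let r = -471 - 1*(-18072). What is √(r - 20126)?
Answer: 5*I*√101 ≈ 50.249*I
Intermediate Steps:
r = 17601 (r = -471 + 18072 = 17601)
√(r - 20126) = √(17601 - 20126) = √(-2525) = 5*I*√101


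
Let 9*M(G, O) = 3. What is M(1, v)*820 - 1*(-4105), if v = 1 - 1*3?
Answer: 13135/3 ≈ 4378.3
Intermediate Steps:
v = -2 (v = 1 - 3 = -2)
M(G, O) = ⅓ (M(G, O) = (⅑)*3 = ⅓)
M(1, v)*820 - 1*(-4105) = (⅓)*820 - 1*(-4105) = 820/3 + 4105 = 13135/3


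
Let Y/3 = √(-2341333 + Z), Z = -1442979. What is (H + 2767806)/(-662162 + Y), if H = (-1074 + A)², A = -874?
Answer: -1086361186655/109623143263 - 9843765*I*√946078/109623143263 ≈ -9.91 - 0.087342*I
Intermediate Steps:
Y = 6*I*√946078 (Y = 3*√(-2341333 - 1442979) = 3*√(-3784312) = 3*(2*I*√946078) = 6*I*√946078 ≈ 5836.0*I)
H = 3794704 (H = (-1074 - 874)² = (-1948)² = 3794704)
(H + 2767806)/(-662162 + Y) = (3794704 + 2767806)/(-662162 + 6*I*√946078) = 6562510/(-662162 + 6*I*√946078)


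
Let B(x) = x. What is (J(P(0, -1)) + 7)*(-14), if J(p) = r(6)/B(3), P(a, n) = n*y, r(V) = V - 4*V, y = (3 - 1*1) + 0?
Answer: -14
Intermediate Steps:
y = 2 (y = (3 - 1) + 0 = 2 + 0 = 2)
r(V) = -3*V
P(a, n) = 2*n (P(a, n) = n*2 = 2*n)
J(p) = -6 (J(p) = -3*6/3 = -18*⅓ = -6)
(J(P(0, -1)) + 7)*(-14) = (-6 + 7)*(-14) = 1*(-14) = -14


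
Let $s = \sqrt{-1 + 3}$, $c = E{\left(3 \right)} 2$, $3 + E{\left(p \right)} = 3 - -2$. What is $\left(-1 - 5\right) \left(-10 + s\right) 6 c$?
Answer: $1440 - 144 \sqrt{2} \approx 1236.4$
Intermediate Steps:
$E{\left(p \right)} = 2$ ($E{\left(p \right)} = -3 + \left(3 - -2\right) = -3 + \left(3 + 2\right) = -3 + 5 = 2$)
$c = 4$ ($c = 2 \cdot 2 = 4$)
$s = \sqrt{2} \approx 1.4142$
$\left(-1 - 5\right) \left(-10 + s\right) 6 c = \left(-1 - 5\right) \left(-10 + \sqrt{2}\right) 6 \cdot 4 = - 6 \left(-10 + \sqrt{2}\right) 6 \cdot 4 = \left(60 - 6 \sqrt{2}\right) 6 \cdot 4 = \left(360 - 36 \sqrt{2}\right) 4 = 1440 - 144 \sqrt{2}$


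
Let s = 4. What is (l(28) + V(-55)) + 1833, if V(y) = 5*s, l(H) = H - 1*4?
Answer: 1877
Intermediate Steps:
l(H) = -4 + H (l(H) = H - 4 = -4 + H)
V(y) = 20 (V(y) = 5*4 = 20)
(l(28) + V(-55)) + 1833 = ((-4 + 28) + 20) + 1833 = (24 + 20) + 1833 = 44 + 1833 = 1877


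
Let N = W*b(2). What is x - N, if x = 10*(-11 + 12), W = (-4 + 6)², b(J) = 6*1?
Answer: -14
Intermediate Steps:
b(J) = 6
W = 4 (W = 2² = 4)
N = 24 (N = 4*6 = 24)
x = 10 (x = 10*1 = 10)
x - N = 10 - 1*24 = 10 - 24 = -14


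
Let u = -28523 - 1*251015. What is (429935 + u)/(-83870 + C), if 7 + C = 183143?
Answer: 150397/99266 ≈ 1.5151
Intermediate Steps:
C = 183136 (C = -7 + 183143 = 183136)
u = -279538 (u = -28523 - 251015 = -279538)
(429935 + u)/(-83870 + C) = (429935 - 279538)/(-83870 + 183136) = 150397/99266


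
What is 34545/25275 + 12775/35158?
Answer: 102494749/59241230 ≈ 1.7301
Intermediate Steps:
34545/25275 + 12775/35158 = 34545*(1/25275) + 12775*(1/35158) = 2303/1685 + 12775/35158 = 102494749/59241230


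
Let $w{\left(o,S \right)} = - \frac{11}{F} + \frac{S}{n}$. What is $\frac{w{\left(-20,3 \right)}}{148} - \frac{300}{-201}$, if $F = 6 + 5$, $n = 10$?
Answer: $\frac{147531}{99160} \approx 1.4878$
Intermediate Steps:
$F = 11$
$w{\left(o,S \right)} = -1 + \frac{S}{10}$ ($w{\left(o,S \right)} = - \frac{11}{11} + \frac{S}{10} = \left(-11\right) \frac{1}{11} + S \frac{1}{10} = -1 + \frac{S}{10}$)
$\frac{w{\left(-20,3 \right)}}{148} - \frac{300}{-201} = \frac{-1 + \frac{1}{10} \cdot 3}{148} - \frac{300}{-201} = \left(-1 + \frac{3}{10}\right) \frac{1}{148} - - \frac{100}{67} = \left(- \frac{7}{10}\right) \frac{1}{148} + \frac{100}{67} = - \frac{7}{1480} + \frac{100}{67} = \frac{147531}{99160}$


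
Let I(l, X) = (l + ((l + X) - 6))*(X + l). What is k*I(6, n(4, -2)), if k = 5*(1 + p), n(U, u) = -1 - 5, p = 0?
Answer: 0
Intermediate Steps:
n(U, u) = -6
I(l, X) = (X + l)*(-6 + X + 2*l) (I(l, X) = (l + ((X + l) - 6))*(X + l) = (l + (-6 + X + l))*(X + l) = (-6 + X + 2*l)*(X + l) = (X + l)*(-6 + X + 2*l))
k = 5 (k = 5*(1 + 0) = 5*1 = 5)
k*I(6, n(4, -2)) = 5*((-6)² - 6*(-6) - 6*6 + 2*6² + 3*(-6)*6) = 5*(36 + 36 - 36 + 2*36 - 108) = 5*(36 + 36 - 36 + 72 - 108) = 5*0 = 0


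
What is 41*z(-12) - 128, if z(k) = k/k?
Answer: -87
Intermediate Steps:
z(k) = 1
41*z(-12) - 128 = 41*1 - 128 = 41 - 128 = -87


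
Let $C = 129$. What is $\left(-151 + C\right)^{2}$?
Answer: $484$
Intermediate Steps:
$\left(-151 + C\right)^{2} = \left(-151 + 129\right)^{2} = \left(-22\right)^{2} = 484$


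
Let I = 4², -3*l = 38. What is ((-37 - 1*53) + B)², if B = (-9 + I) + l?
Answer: 82369/9 ≈ 9152.1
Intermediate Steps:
l = -38/3 (l = -⅓*38 = -38/3 ≈ -12.667)
I = 16
B = -17/3 (B = (-9 + 16) - 38/3 = 7 - 38/3 = -17/3 ≈ -5.6667)
((-37 - 1*53) + B)² = ((-37 - 1*53) - 17/3)² = ((-37 - 53) - 17/3)² = (-90 - 17/3)² = (-287/3)² = 82369/9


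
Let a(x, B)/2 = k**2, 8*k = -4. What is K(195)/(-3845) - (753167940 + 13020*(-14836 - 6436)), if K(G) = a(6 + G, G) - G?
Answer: -3662027984611/7690 ≈ -4.7621e+8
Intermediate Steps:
k = -1/2 (k = (1/8)*(-4) = -1/2 ≈ -0.50000)
a(x, B) = 1/2 (a(x, B) = 2*(-1/2)**2 = 2*(1/4) = 1/2)
K(G) = 1/2 - G
K(195)/(-3845) - (753167940 + 13020*(-14836 - 6436)) = (1/2 - 1*195)/(-3845) - (753167940 + 13020*(-14836 - 6436)) = (1/2 - 195)*(-1/3845) - 13020/(1/((-21272 + 10126) + 47721)) = -389/2*(-1/3845) - 13020/(1/(-11146 + 47721)) = 389/7690 - 13020/(1/36575) = 389/7690 - 13020/1/36575 = 389/7690 - 13020*36575 = 389/7690 - 476206500 = -3662027984611/7690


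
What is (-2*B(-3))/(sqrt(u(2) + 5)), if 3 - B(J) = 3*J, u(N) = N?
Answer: -24*sqrt(7)/7 ≈ -9.0712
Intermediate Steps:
B(J) = 3 - 3*J
(-2*B(-3))/(sqrt(u(2) + 5)) = (-2*(3 - 3*(-3)))/(sqrt(2 + 5)) = (-2*(3 + 9))/(sqrt(7)) = (-2*12)*(sqrt(7)/7) = -24*sqrt(7)/7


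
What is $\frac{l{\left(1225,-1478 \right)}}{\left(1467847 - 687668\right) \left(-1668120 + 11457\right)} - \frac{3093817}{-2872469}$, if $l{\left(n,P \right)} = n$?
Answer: $\frac{3998738924339933584}{3712648036185519513} \approx 1.0771$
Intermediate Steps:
$\frac{l{\left(1225,-1478 \right)}}{\left(1467847 - 687668\right) \left(-1668120 + 11457\right)} - \frac{3093817}{-2872469} = \frac{1225}{\left(1467847 - 687668\right) \left(-1668120 + 11457\right)} - \frac{3093817}{-2872469} = \frac{1225}{780179 \left(-1656663\right)} - - \frac{3093817}{2872469} = \frac{1225}{-1292493682677} + \frac{3093817}{2872469} = 1225 \left(- \frac{1}{1292493682677}\right) + \frac{3093817}{2872469} = - \frac{1225}{1292493682677} + \frac{3093817}{2872469} = \frac{3998738924339933584}{3712648036185519513}$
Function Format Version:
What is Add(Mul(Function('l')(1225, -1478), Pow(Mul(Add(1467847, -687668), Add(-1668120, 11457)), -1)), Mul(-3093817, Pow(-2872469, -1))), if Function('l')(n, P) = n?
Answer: Rational(3998738924339933584, 3712648036185519513) ≈ 1.0771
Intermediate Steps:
Add(Mul(Function('l')(1225, -1478), Pow(Mul(Add(1467847, -687668), Add(-1668120, 11457)), -1)), Mul(-3093817, Pow(-2872469, -1))) = Add(Mul(1225, Pow(Mul(Add(1467847, -687668), Add(-1668120, 11457)), -1)), Mul(-3093817, Pow(-2872469, -1))) = Add(Mul(1225, Pow(Mul(780179, -1656663), -1)), Mul(-3093817, Rational(-1, 2872469))) = Add(Mul(1225, Pow(-1292493682677, -1)), Rational(3093817, 2872469)) = Add(Mul(1225, Rational(-1, 1292493682677)), Rational(3093817, 2872469)) = Add(Rational(-1225, 1292493682677), Rational(3093817, 2872469)) = Rational(3998738924339933584, 3712648036185519513)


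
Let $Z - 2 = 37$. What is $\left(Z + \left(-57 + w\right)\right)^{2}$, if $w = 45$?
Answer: $729$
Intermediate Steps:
$Z = 39$ ($Z = 2 + 37 = 39$)
$\left(Z + \left(-57 + w\right)\right)^{2} = \left(39 + \left(-57 + 45\right)\right)^{2} = \left(39 - 12\right)^{2} = 27^{2} = 729$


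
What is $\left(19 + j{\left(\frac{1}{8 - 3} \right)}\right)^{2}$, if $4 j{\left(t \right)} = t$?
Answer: $\frac{145161}{400} \approx 362.9$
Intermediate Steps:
$j{\left(t \right)} = \frac{t}{4}$
$\left(19 + j{\left(\frac{1}{8 - 3} \right)}\right)^{2} = \left(19 + \frac{1}{4 \left(8 - 3\right)}\right)^{2} = \left(19 + \frac{1}{4 \cdot 5}\right)^{2} = \left(19 + \frac{1}{4} \cdot \frac{1}{5}\right)^{2} = \left(19 + \frac{1}{20}\right)^{2} = \left(\frac{381}{20}\right)^{2} = \frac{145161}{400}$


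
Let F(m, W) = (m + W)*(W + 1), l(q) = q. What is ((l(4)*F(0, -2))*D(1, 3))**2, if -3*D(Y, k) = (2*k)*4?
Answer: 4096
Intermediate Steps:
F(m, W) = (1 + W)*(W + m) (F(m, W) = (W + m)*(1 + W) = (1 + W)*(W + m))
D(Y, k) = -8*k/3 (D(Y, k) = -2*k*4/3 = -8*k/3)
((l(4)*F(0, -2))*D(1, 3))**2 = ((4*(-2 + 0 + (-2)**2 - 2*0))*(-8/3*3))**2 = ((4*(-2 + 0 + 4 + 0))*(-8))**2 = ((4*2)*(-8))**2 = (8*(-8))**2 = (-64)**2 = 4096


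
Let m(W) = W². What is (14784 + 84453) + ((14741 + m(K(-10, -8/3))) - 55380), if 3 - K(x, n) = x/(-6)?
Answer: 527398/9 ≈ 58600.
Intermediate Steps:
K(x, n) = 3 + x/6 (K(x, n) = 3 - x/(-6) = 3 - x*(-1)/6 = 3 - (-1)*x/6 = 3 + x/6)
(14784 + 84453) + ((14741 + m(K(-10, -8/3))) - 55380) = (14784 + 84453) + ((14741 + (3 + (⅙)*(-10))²) - 55380) = 99237 + ((14741 + (3 - 5/3)²) - 55380) = 99237 + ((14741 + (4/3)²) - 55380) = 99237 + ((14741 + 16/9) - 55380) = 99237 + (132685/9 - 55380) = 99237 - 365735/9 = 527398/9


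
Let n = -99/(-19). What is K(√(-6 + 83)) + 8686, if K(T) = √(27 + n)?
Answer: 8686 + 6*√323/19 ≈ 8691.7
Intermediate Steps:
n = 99/19 (n = -99*(-1/19) = 99/19 ≈ 5.2105)
K(T) = 6*√323/19 (K(T) = √(27 + 99/19) = √(612/19) = 6*√323/19)
K(√(-6 + 83)) + 8686 = 6*√323/19 + 8686 = 8686 + 6*√323/19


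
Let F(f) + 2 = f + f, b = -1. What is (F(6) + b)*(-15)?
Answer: -135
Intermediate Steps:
F(f) = -2 + 2*f (F(f) = -2 + (f + f) = -2 + 2*f)
(F(6) + b)*(-15) = ((-2 + 2*6) - 1)*(-15) = ((-2 + 12) - 1)*(-15) = (10 - 1)*(-15) = 9*(-15) = -135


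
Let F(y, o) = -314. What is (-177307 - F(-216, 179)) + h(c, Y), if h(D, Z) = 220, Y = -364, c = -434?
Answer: -176773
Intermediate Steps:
(-177307 - F(-216, 179)) + h(c, Y) = (-177307 - 1*(-314)) + 220 = (-177307 + 314) + 220 = -176993 + 220 = -176773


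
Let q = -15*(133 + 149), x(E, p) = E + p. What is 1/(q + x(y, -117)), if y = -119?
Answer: -1/4466 ≈ -0.00022391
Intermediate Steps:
q = -4230 (q = -15*282 = -4230)
1/(q + x(y, -117)) = 1/(-4230 + (-119 - 117)) = 1/(-4230 - 236) = 1/(-4466) = -1/4466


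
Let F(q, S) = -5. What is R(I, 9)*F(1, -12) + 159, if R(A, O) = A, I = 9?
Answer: 114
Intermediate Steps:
R(I, 9)*F(1, -12) + 159 = 9*(-5) + 159 = -45 + 159 = 114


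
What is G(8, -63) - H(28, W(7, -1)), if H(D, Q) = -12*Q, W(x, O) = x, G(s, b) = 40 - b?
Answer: 187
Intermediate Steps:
G(8, -63) - H(28, W(7, -1)) = (40 - 1*(-63)) - (-12)*7 = (40 + 63) - 1*(-84) = 103 + 84 = 187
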